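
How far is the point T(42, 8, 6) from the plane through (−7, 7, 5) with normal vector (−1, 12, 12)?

25/17

The plane has equation n·(r − (−7, 7, 5)) = 0, i.e. n·r = 151.
Then n·(42, 8, 6) − 151 = −25.
|n| = √(1 + 144 + 144) = 17, so the distance is |-25|/17 = 25/17.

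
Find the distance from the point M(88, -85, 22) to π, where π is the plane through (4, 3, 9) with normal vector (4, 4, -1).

The plane has equation n·(r − (4, 3, 9)) = 0, i.e. n·r = 19.
Then n·(88, -85, 22) - 19 = -29.
|n| = √(16 + 16 + 1) = √33, so the distance is |-29|/√33 = 29/√33.

29/√33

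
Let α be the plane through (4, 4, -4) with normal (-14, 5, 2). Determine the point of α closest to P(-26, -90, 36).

(-362/15, -272/3, 536/15)

n = (-14, 5, 2), |n|² = 225, and n·P − (-44) = 30.
t = 30/225 = 2/15, so the foot is P − t·n = (-26, -90, 36) − (2/15)·(-14, 5, 2) = (-362/15, -272/3, 536/15).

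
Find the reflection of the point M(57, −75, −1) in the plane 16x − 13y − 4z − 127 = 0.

(-71, 29, 31)

With n = (16, −13, −4), the signed offset is (n·M − 127)/|n|² = 1764/441 = 4.
M' = M − 2t·n = (57, −75, −1) − 8·(16, −13, −4) = (−71, 29, 31).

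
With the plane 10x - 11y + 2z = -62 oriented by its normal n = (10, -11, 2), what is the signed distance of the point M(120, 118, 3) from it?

n·M − (-62) = -30.
|n| = 15, so the signed distance is -30/15 = -2.

-2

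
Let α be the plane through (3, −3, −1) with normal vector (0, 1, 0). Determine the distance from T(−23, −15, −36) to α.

12

The plane has equation n·(r − (3, −3, −1)) = 0, i.e. n·r = -3.
d = |1·(-15) − (-3)| / √(0 + 1 + 0) = |-12| / 1 = 12.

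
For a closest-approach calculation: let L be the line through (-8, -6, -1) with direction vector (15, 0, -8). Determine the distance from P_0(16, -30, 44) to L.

3√353

Direction vector d = (15, 0, -8).
AP = (24, -24, 45); AP·d = 0, |AP|² = 3177, |d|² = 289.
distance² = |AP|² − (AP·d)²/|d|² = 3177 − 0/289 = 3177, so the distance is 3√353.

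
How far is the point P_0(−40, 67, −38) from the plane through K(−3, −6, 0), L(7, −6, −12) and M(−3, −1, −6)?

26√97/97

KL = (10, 0, −12) and KM = (0, 5, −6), so a normal is n = KL × KM = (60, 60, 50).
d = |60·(-40) + 60·67 + 50·(-38) − (-540)| / √(3600 + 3600 + 2500) = |260| / (10√97) = 26√97/97.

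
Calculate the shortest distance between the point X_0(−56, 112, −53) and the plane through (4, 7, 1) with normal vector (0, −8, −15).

30/17

The plane has equation n·(r − (4, 7, 1)) = 0, i.e. n·r = -71.
n = (0, −8, −15); n·P − (-71) = -30; |n| = 17; distance = 30/17.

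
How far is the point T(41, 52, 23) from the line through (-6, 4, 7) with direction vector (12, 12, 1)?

√145

Direction vector d = (12, 12, 1).
AP = (47, 48, 16), and AP × d = (-144, 145, -12).
|AP × d|² = 41905 and |d|² = 289, so the distance is √(41905/289) = √145.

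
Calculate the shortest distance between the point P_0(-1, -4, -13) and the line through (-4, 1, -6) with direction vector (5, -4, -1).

√41

Direction vector d = (5, -4, -1).
AP = (3, -5, -7), and AP × d = (-23, -32, 13).
|AP × d|² = 1722 and |d|² = 42, so the distance is √(1722/42) = √41.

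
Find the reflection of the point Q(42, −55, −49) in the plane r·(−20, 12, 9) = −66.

(-78, 17, 5)

n = (−20, 12, 9), |n|² = 625, n·Q − (-66) = -1875, so t = -1875/625 = -3.
Foot F = Q − (-3)·n = (−18, −19, −22); the reflection is 2F − Q = (−78, 17, 5).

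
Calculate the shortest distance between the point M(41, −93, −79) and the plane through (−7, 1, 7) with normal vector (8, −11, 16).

2

The plane has equation n·(r − (−7, 1, 7)) = 0, i.e. n·r = 45.
Then n·(41, −93, −79) − 45 = 42.
|n| = √(64 + 121 + 256) = 21, so the distance is |42|/21 = 2.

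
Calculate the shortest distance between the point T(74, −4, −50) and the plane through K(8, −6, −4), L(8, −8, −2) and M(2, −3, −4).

KL = (0, −2, 2) and KM = (−6, 3, 0), so a normal is n = KL × KM = (−6, −12, −12).
d = |(-6)·74 + (-12)·(-4) + (-12)·(-50) − 72| / √(36 + 144 + 144) = |132| / 18 = 22/3.

22/3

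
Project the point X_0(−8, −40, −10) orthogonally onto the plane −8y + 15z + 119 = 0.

The perpendicular from X_0 has direction n = (0, −8, 15): r = (−8, −40, −10) + λ(0, −8, 15).
Substitute into the plane: n·(X_0 + λn) = -119 gives 170 + 289λ = -119, so λ = -1.
Foot = (−8, −40, −10) + (-1)·(0, −8, 15) = (−8, −32, −25).

(-8, -32, -25)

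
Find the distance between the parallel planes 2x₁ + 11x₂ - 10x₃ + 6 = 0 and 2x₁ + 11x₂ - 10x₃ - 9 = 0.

1

Both planes have normal n = (2, 11, -10), |n| = 15. Any point on the first plane is at distance |9 − (-6)|/|n| = 15/15 = 1 from the second.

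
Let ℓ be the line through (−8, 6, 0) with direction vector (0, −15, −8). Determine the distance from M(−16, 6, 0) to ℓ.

Direction vector d = (0, −15, −8).
AP = (−8, 0, 0), and AP × d = (0, −64, 120).
|AP × d|² = 18496 and |d|² = 289, so the distance is √(18496/289) = √64 = 8.

8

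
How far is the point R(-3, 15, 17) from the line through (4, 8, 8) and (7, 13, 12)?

A direction vector is d = (3, 5, 4).
AP = (-7, 7, 9), and AP × d = (-17, 55, -56).
|AP × d|² = 6450 and |d|² = 50, so the distance is √(6450/50) = √129.

√129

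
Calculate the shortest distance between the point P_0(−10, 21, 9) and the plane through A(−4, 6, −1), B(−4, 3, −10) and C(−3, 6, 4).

√35/7

AB = (0, −3, −9) and AC = (1, 0, 5), so a normal is n = AB × AC = (−15, −9, 3).
d = |(-15)·(-10) + (-9)·21 + 3·9 − 3| / √(225 + 81 + 9) = |-15| / (3√35) = √35/7.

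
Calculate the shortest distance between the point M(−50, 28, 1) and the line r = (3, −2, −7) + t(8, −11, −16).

Direction vector d = (8, −11, −16).
AP = (−53, 30, 8), and AP × d = (−392, −784, 343).
|AP × d|² = 885969 and |d|² = 441, so the distance is √(885969/441) = √2009 = 7√41.

7√41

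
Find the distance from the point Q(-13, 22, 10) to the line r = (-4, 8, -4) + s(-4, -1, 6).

3√29

Direction vector d = (-4, -1, 6).
AP = (-9, 14, 14), and AP × d = (98, -2, 65).
|AP × d|² = 13833 and |d|² = 53, so the distance is √(13833/53) = √261 = 3√29.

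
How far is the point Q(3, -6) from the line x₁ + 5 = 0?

8

d = |1·3 + 0·(-6) − (-5)| / √(1 + 0) = |8|/1 = 8.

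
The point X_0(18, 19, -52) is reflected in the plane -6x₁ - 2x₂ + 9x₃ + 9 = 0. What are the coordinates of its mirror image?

(-42, -1, 38)

With n = (-6, -2, 9), the signed offset is (n·X_0 − (-9))/|n|² = -605/121 = -5.
X_0' = X_0 − 2t·n = (18, 19, -52) − (-10)·(-6, -2, 9) = (-42, -1, 38).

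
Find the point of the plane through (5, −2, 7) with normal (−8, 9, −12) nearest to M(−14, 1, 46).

n = (−8, 9, −12), |n|² = 289, and n·M − (-142) = -289.
t = -289/289 = -1, so the foot is M − t·n = (−14, 1, 46) − (-1)·(−8, 9, −12) = (−22, 10, 34).

(-22, 10, 34)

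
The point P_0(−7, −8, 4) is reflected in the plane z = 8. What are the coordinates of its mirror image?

n = (0, 0, 1), |n|² = 1, n·P_0 − 8 = -4, so t = -4/1 = -4.
Foot F = P_0 − (-4)·n = (−7, −8, 8); the reflection is 2F − P_0 = (−7, −8, 12).

(-7, -8, 12)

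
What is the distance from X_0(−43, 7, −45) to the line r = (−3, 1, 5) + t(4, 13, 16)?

Direction vector d = (4, 13, 16).
AP = (−40, 6, −50); AP·d = -882, |AP|² = 4136, |d|² = 441.
distance² = |AP|² − (AP·d)²/|d|² = 4136 − 777924/441 = 2372, so the distance is 2√593.

2√593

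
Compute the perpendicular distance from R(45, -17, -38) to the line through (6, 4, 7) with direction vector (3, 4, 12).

3√274

Direction vector d = (3, 4, 12).
AP = (39, -21, -45); AP·d = -507, |AP|² = 3987, |d|² = 169.
distance² = |AP|² − (AP·d)²/|d|² = 3987 − 257049/169 = 2466, so the distance is 3√274.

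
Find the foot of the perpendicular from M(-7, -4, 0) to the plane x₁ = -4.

The perpendicular from M has direction n = (1, 0, 0): r = (-7, -4, 0) + λ(1, 0, 0).
Substitute into the plane: n·(M + λn) = -4 gives -7 + 1λ = -4, so λ = 3.
Foot = (-7, -4, 0) + 3·(1, 0, 0) = (-4, -4, 0).

(-4, -4, 0)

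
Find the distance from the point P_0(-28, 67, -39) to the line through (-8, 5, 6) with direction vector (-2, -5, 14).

Direction vector d = (-2, -5, 14).
AP = (-20, 62, -45), and AP × d = (643, 370, 224).
|AP × d|² = 600525 and |d|² = 225, so the distance is √(600525/225) = √2669.

√2669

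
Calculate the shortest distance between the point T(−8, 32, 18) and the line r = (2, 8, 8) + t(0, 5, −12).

2√194

Direction vector d = (0, 5, −12).
AP = (−10, 24, 10), and AP × d = (−338, −120, −50).
|AP × d|² = 131144 and |d|² = 169, so the distance is √(131144/169) = √776 = 2√194.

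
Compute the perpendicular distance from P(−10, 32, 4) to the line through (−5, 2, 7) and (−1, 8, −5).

3√82

A direction vector is d = (4, 6, −12).
AP = (−5, 30, −3), and AP × d = (−342, −72, −150).
|AP × d|² = 144648 and |d|² = 196, so the distance is √(144648/196) = √738 = 3√82.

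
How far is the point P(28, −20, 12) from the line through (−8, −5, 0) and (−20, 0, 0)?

A direction vector is d = (−12, 5, 0).
AP = (36, −15, 12), and AP × d = (−60, −144, 0).
|AP × d|² = 24336 and |d|² = 169, so the distance is √(24336/169) = √144 = 12.

12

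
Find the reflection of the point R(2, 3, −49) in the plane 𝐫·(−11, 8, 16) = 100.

(-42, 35, 15)

n = (−11, 8, 16), |n|² = 441, n·R − 100 = -882, so t = -882/441 = -2.
Foot F = R − (-2)·n = (−20, 19, −17); the reflection is 2F − R = (−42, 35, 15).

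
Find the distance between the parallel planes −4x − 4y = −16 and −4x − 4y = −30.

7/(2√2)

Both planes have normal n = (−4, −4, 0), |n| = 4√2. Any point on the first plane is at distance |(-30) − (-16)|/|n| = 14/(4√2) = 7√2/4 from the second.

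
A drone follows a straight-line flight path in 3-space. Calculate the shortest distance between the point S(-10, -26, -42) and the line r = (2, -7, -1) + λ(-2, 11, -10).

√1961

Direction vector d = (-2, 11, -10).
AP = (-12, -19, -41), and AP × d = (641, -38, -170).
|AP × d|² = 441225 and |d|² = 225, so the distance is √(441225/225) = √1961.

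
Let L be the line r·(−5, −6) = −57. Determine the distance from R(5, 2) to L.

The normal to the line is n = (−5, −6) with |n| = √61.
|n·R − (-57)| = |-37 − (-57)| = 20, so the distance is 20/√61.

20/√61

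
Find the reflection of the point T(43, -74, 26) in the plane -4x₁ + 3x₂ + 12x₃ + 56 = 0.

n = (-4, 3, 12), |n|² = 169, n·T − (-56) = -26, so t = -26/169 = -2/13.
Foot F = T − (-2/13)·n = (551/13, -956/13, 362/13); the reflection is 2F − T = (543/13, -950/13, 386/13).

(543/13, -950/13, 386/13)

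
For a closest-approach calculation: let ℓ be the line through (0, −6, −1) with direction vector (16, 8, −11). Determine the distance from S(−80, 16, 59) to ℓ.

Direction vector d = (16, 8, −11).
AP = (−80, 22, 60), and AP × d = (−722, 80, −992).
|AP × d|² = 1511748 and |d|² = 441, so the distance is √(1511748/441) = √3428 = 2√857.

2√857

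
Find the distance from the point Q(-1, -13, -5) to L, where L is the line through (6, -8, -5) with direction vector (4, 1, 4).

√41

Direction vector d = (4, 1, 4).
AP = (-7, -5, 0), and AP × d = (-20, 28, 13).
|AP × d|² = 1353 and |d|² = 33, so the distance is √(1353/33) = √41.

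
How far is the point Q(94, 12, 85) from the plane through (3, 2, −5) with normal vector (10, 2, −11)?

4

The plane has equation n·(r − (3, 2, −5)) = 0, i.e. n·r = 89.
n = (10, 2, −11); n·P − 89 = -60; |n| = 15; distance = 60/15 = 4.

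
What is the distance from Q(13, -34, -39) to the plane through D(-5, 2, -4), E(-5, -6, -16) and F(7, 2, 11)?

2√77/11

DE = (0, -8, -12) and DF = (12, 0, 15), so a normal is n = DE × DF = (-120, -144, 96).
Then n·(13, -34, -39) - (-72) = -336.
|n| = √(14400 + 20736 + 9216) = 24√77, so the distance is |-336|/(24√77) = 2√77/11.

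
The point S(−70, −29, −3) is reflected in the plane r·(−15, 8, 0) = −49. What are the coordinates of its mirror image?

n = (−15, 8, 0), |n|² = 289, n·S − (-49) = 867, so t = 867/289 = 3.
Foot F = S − 3·n = (−25, −53, −3); the reflection is 2F − S = (20, −77, −3).

(20, -77, -3)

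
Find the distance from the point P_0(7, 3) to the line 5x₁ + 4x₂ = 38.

The normal to the line is n = (5, 4) with |n| = √41.
|n·P_0 − 38| = |47 − 38| = 9, so the distance is 9/√41 = 9√41/41.

9/√41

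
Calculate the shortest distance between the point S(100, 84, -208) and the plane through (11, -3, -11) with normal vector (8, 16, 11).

The plane has equation n·(r − (11, -3, -11)) = 0, i.e. n·r = -81.
Then n·(100, 84, -208) - (-81) = -63.
|n| = √(64 + 256 + 121) = 21, so the distance is |-63|/21 = 3.

3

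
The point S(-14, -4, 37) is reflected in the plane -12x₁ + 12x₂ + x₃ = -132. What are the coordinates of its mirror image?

With n = (-12, 12, 1), the signed offset is (n·S − (-132))/|n|² = 289/289 = 1.
S' = S − 2t·n = (-14, -4, 37) − 2·(-12, 12, 1) = (10, -28, 35).

(10, -28, 35)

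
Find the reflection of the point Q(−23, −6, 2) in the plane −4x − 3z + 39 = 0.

With n = (−4, 0, −3), the signed offset is (n·Q − (-39))/|n|² = 125/25 = 5.
Q' = Q − 2t·n = (−23, −6, 2) − 10·(−4, 0, −3) = (17, −6, 32).

(17, -6, 32)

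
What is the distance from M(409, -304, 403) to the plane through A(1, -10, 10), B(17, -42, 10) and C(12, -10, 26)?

AB = (16, -32, 0) and AC = (11, 0, 16), so a normal is n = AB × AC = (-512, -256, 352).
d = |(-512)·409 + (-256)·(-304) + 352·403 − 5568| / √(262144 + 65536 + 123904) = |4704| / 672 = 7.

7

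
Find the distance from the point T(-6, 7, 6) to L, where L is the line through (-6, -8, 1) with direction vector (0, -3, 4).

15

Direction vector d = (0, -3, 4).
AP = (0, 15, 5); AP·d = -25, |AP|² = 250, |d|² = 25.
distance² = |AP|² − (AP·d)²/|d|² = 250 − 625/25 = 225, so the distance is 15.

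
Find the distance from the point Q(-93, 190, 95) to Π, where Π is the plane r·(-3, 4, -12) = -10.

7

Normal vector n = (-3, 4, -12), and n·(-93, 190, 95) - (-10) = -91.
|n| = √(9 + 16 + 144) = 13, so the distance is |-91|/13 = 7.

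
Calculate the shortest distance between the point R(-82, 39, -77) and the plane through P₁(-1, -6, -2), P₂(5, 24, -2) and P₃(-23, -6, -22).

5

P₁P₂ = (6, 30, 0) and P₁P₃ = (-22, 0, -20), so a normal is n = P₁P₂ × P₁P₃ = (-600, 120, 660).
Then n·(-82, 39, -77) - (-1440) = 4500.
|n| = √(360000 + 14400 + 435600) = 900, so the distance is |4500|/900 = 5.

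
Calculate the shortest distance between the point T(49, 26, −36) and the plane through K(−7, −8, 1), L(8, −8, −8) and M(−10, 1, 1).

KL = (15, 0, −9) and KM = (−3, 9, 0), so a normal is n = KL × KM = (81, 27, 135).
Then n·(49, 26, −36) − (−648) = 459.
|n| = √(6561 + 729 + 18225) = 27√35, so the distance is |459|/(27√35) = 17√35/35.

17√35/35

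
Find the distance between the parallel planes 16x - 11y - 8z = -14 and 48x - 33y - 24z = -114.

Divide the second equation by 3 to match normals: 16x - 11y - 8z = -38.
With common normal n = (16, -11, -8) (|n| = 21), the distance is |(-14) − (-38)|/|n| = 24/21 = 8/7.

8/7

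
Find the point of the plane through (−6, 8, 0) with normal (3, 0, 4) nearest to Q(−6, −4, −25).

(6, -4, -9)

n = (3, 0, 4), |n|² = 25, and n·Q − (-18) = -100.
t = -100/25 = -4, so the foot is Q − t·n = (−6, −4, −25) − (-4)·(3, 0, 4) = (6, −4, −9).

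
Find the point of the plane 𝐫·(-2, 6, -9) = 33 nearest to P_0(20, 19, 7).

The perpendicular from P_0 has direction n = (-2, 6, -9): r = (20, 19, 7) + t(-2, 6, -9).
Substitute into the plane: n·(P_0 + tn) = 33 gives 11 + 121t = 33, so t = 2/11.
Foot = (20, 19, 7) + (2/11)·(-2, 6, -9) = (216/11, 221/11, 59/11).

(216/11, 221/11, 59/11)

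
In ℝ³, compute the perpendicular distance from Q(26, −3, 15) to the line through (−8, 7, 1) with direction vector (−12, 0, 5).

Direction vector d = (−12, 0, 5).
AP = (34, −10, 14); AP·d = -338, |AP|² = 1452, |d|² = 169.
distance² = |AP|² − (AP·d)²/|d|² = 1452 − 114244/169 = 776, so the distance is 2√194.

2√194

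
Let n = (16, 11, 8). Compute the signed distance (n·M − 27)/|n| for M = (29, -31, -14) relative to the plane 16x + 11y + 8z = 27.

-16/21

n·M − 27 = -16.
|n| = 21, so the signed distance is -16/21.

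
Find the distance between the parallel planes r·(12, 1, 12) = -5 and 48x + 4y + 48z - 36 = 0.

14/17

Divide the second equation by 4 to match normals: 12x + y + 12z = 9.
Both planes have normal n = (12, 1, 12), |n| = 17. Any point on the first plane is at distance |9 − (-5)|/|n| = 14/17 from the second.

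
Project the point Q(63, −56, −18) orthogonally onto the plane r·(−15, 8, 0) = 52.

n = (−15, 8, 0), |n|² = 289, and n·Q − 52 = -1445.
t = -1445/289 = -5, so the foot is Q − t·n = (63, −56, −18) − (-5)·(−15, 8, 0) = (−12, −16, −18).

(-12, -16, -18)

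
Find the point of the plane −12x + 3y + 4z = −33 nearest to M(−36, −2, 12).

n = (−12, 3, 4), |n|² = 169, and n·M − (-33) = 507.
t = 507/169 = 3, so the foot is M − t·n = (−36, −2, 12) − 3·(−12, 3, 4) = (0, −11, 0).

(0, -11, 0)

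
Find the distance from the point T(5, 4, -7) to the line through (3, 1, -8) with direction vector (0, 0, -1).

Direction vector d = (0, 0, -1).
AP = (2, 3, 1), and AP × d = (-3, 2, 0).
|AP × d|² = 13 and |d|² = 1, so the distance is √13.

√13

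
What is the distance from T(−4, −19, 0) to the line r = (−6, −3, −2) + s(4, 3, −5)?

Direction vector d = (4, 3, −5).
AP = (2, −16, 2); AP·d = -50, |AP|² = 264, |d|² = 50.
distance² = |AP|² − (AP·d)²/|d|² = 264 − 2500/50 = 214, so the distance is √214.

√214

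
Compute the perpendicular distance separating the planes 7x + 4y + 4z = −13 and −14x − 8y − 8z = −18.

Divide the second equation by -2 to match normals: 7x + 4y + 4z = 9.
With common normal n = (7, 4, 4) (|n| = 9), the distance is |(-13) − 9|/|n| = 22/9.

22/9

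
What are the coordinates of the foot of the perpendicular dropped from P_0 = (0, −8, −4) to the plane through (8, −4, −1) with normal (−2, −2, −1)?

n = (−2, −2, −1), |n|² = 9, and n·P_0 − (-7) = 27.
t = 27/9 = 3, so the foot is P_0 − t·n = (0, −8, −4) − 3·(−2, −2, −1) = (6, −2, −1).

(6, -2, -1)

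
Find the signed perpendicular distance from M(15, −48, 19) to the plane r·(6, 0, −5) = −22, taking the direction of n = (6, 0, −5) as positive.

n·M − (-22) = 17.
|n| = √61, so the signed distance is 17/√61.

17/√61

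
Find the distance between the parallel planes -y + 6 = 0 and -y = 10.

16

With common normal n = (0, -1, 0) (|n| = 1), the distance is |(-6) − 10|/|n| = 16/1 = 16.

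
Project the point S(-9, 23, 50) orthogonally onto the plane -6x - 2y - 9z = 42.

The perpendicular from S has direction n = (-6, -2, -9): r = (-9, 23, 50) + λ(-6, -2, -9).
Substitute into the plane: n·(S + λn) = 42 gives -442 + 121λ = 42, so λ = 4.
Foot = (-9, 23, 50) + 4·(-6, -2, -9) = (-33, 15, 14).

(-33, 15, 14)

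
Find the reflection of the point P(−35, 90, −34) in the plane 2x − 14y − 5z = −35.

n = (2, −14, −5), |n|² = 225, n·P − (-35) = -1125, so t = -1125/225 = -5.
Foot F = P − (-5)·n = (−25, 20, −59); the reflection is 2F − P = (−15, −50, −84).

(-15, -50, -84)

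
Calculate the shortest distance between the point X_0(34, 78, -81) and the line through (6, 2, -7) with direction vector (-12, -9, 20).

Direction vector d = (-12, -9, 20).
AP = (28, 76, -74), and AP × d = (854, 328, 660).
|AP × d|² = 1272500 and |d|² = 625, so the distance is √(1272500/625) = √2036 = 2√509.

2√509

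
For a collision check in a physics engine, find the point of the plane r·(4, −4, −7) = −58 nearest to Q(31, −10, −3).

n = (4, −4, −7), |n|² = 81, and n·Q − (-58) = 243.
t = 243/81 = 3, so the foot is Q − t·n = (31, −10, −3) − 3·(4, −4, −7) = (19, 2, 18).

(19, 2, 18)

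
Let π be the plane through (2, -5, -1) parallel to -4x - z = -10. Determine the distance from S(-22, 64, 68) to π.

27/√17

Parallel planes share the normal n = (-4, 0, -1); since (2, -5, -1) lies on the plane, its equation is -4x - z = -7.
Then n·(-22, 64, 68) - (-7) = 27.
|n| = √(16 + 0 + 1) = √17, so the distance is |27|/√17 = 27/√17.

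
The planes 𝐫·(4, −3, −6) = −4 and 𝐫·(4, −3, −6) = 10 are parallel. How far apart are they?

14/√61

Both planes have normal n = (4, −3, −6), |n| = √61. Any point on the first plane is at distance |10 − (-4)|/|n| = 14/√61 from the second.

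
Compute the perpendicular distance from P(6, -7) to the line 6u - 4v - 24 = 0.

d = |6·6 + (-4)·(-7) − 24| / √(36 + 16) = |40|/(2√13) = 20/√13.

20√13/13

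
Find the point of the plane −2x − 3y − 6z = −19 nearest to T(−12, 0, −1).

(-10, 3, 5)

n = (−2, −3, −6), |n|² = 49, and n·T − (-19) = 49.
t = 49/49 = 1, so the foot is T − t·n = (−12, 0, −1) − 1·(−2, −3, −6) = (−10, 3, 5).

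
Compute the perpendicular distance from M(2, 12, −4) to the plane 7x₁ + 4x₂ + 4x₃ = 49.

1/3

d = |7·2 + 4·12 + 4·(-4) − 49| / √(49 + 16 + 16) = |-3| / 9 = 1/3.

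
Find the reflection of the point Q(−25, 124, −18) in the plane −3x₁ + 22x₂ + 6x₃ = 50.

(5, -96, -78)

n = (−3, 22, 6), |n|² = 529, n·Q − 50 = 2645, so t = 2645/529 = 5.
Foot F = Q − 5·n = (−10, 14, −48); the reflection is 2F − Q = (5, −96, −78).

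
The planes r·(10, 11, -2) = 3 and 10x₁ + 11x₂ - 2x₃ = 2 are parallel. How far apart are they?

1/15

With common normal n = (10, 11, -2) (|n| = 15), the distance is |3 − 2|/|n| = 1/15.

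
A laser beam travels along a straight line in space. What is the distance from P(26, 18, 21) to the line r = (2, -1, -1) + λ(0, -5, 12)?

2√313

Direction vector d = (0, -5, 12).
AP = (24, 19, 22), and AP × d = (338, -288, -120).
|AP × d|² = 211588 and |d|² = 169, so the distance is √(211588/169) = √1252 = 2√313.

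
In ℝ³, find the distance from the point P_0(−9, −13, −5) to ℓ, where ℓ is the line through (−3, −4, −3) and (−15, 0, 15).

11

A direction vector is d = (−12, 4, 18).
AP = (−6, −9, −2); AP·d = 0, |AP|² = 121, |d|² = 484.
distance² = |AP|² − (AP·d)²/|d|² = 121 − 0/484 = 121, so the distance is 11.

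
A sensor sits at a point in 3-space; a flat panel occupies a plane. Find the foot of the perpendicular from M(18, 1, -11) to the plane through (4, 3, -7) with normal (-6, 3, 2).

The perpendicular from M has direction n = (-6, 3, 2): r = (18, 1, -11) + μ(-6, 3, 2).
Substitute into the plane: n·(M + μn) = -29 gives -127 + 49μ = -29, so μ = 2.
Foot = (18, 1, -11) + 2·(-6, 3, 2) = (6, 7, -7).

(6, 7, -7)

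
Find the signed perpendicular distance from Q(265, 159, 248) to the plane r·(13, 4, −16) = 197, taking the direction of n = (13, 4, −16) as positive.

-4

n·Q − 197 = -84.
|n| = 21, so the signed distance is -84/21 = -4.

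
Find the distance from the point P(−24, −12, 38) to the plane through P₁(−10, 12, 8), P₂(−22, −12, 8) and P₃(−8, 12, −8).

P₁P₂ = (−12, −24, 0) and P₁P₃ = (2, 0, −16), so a normal is n = P₁P₂ × P₁P₃ = (384, −192, 48).
Then n·(−24, −12, 38) − (−5760) = 672.
|n| = √(147456 + 36864 + 2304) = 432, so the distance is |672|/432 = 14/9.

14/9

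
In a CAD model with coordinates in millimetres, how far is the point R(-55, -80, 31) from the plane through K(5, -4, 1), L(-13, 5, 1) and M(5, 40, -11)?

24/23

KL = (-18, 9, 0) and KM = (0, 44, -12), so a normal is n = KL × KM = (-108, -216, -792).
d = |(-108)·(-55) + (-216)·(-80) + (-792)·31 − (-468)| / √(11664 + 46656 + 627264) = |-864| / 828 = 24/23.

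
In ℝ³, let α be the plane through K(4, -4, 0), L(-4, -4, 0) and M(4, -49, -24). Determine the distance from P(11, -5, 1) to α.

23/17

KL = (-8, 0, 0) and KM = (0, -45, -24), so a normal is n = KL × KM = (0, -192, 360).
d = |(-192)·(-5) + 360·1 − 768| / √(0 + 36864 + 129600) = |552| / 408 = 23/17.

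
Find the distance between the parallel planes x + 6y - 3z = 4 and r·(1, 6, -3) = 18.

14/√46

With common normal n = (1, 6, -3) (|n| = √46), the distance is |4 − 18|/|n| = 14/√46.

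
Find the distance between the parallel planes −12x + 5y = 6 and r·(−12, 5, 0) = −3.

Both planes have normal n = (−12, 5, 0), |n| = 13. Any point on the first plane is at distance |(-3) − 6|/|n| = 9/13 from the second.

9/13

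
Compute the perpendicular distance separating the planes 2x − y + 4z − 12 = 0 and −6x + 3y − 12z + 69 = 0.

Divide the second equation by -3 to match normals: 2x − y + 4z = 23.
With common normal n = (2, −1, 4) (|n| = √21), the distance is |12 − 23|/|n| = 11/√21 = 11√21/21.

11√21/21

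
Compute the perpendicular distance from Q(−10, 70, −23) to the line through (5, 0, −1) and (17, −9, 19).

√3109

A direction vector is d = (12, −9, 20).
AP = (−15, 70, −22), and AP × d = (1202, 36, −705).
|AP × d|² = 1943125 and |d|² = 625, so the distance is √(1943125/625) = √3109.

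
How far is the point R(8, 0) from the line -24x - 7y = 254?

The normal to the line is n = (-24, -7) with |n| = 25.
|n·R − 254| = |-192 − 254| = 446, so the distance is 446/25.

446/25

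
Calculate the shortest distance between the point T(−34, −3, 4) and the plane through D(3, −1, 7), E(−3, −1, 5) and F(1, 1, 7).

DE = (−6, 0, −2) and DF = (−2, 2, 0), so a normal is n = DE × DF = (4, 4, −12).
d = |4·(-34) + 4·(-3) + (-12)·4 − (-76)| / √(16 + 16 + 144) = |-120| / (4√11) = 30/√11.

30/√11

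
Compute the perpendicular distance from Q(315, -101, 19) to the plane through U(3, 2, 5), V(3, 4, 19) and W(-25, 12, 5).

UV = (0, 2, 14) and UW = (-28, 10, 0), so a normal is n = UV × UW = (-140, -392, 56).
Then n·(315, -101, 19) - (-924) = -2520.
|n| = √(19600 + 153664 + 3136) = 420, so the distance is |-2520|/420 = 6.

6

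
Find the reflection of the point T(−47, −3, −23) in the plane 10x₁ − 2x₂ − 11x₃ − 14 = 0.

(-27, -7, -45)

n = (10, −2, −11), |n|² = 225, n·T − 14 = -225, so t = -225/225 = -1.
Foot F = T − (-1)·n = (−37, −5, −34); the reflection is 2F − T = (−27, −7, −45).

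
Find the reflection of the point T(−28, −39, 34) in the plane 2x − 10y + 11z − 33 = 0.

(-40, 21, -32)

n = (2, −10, 11), |n|² = 225, n·T − 33 = 675, so t = 675/225 = 3.
Foot F = T − 3·n = (−34, −9, 1); the reflection is 2F − T = (−40, 21, −32).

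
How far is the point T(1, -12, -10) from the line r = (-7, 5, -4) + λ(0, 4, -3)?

17

Direction vector d = (0, 4, -3).
AP = (8, -17, -6); AP·d = -50, |AP|² = 389, |d|² = 25.
distance² = |AP|² − (AP·d)²/|d|² = 389 − 2500/25 = 289, so the distance is 17.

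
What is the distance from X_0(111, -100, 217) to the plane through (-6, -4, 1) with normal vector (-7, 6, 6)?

9

The plane has equation n·(r − (-6, -4, 1)) = 0, i.e. n·r = 24.
d = |(-7)·111 + 6·(-100) + 6·217 − 24| / √(49 + 36 + 36) = |-99| / 11 = 9.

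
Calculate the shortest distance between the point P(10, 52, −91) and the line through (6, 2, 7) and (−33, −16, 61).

A direction vector is d = (−39, −18, 54).
AP = (4, 50, −98); AP·d = -6348, |AP|² = 12120, |d|² = 4761.
distance² = |AP|² − (AP·d)²/|d|² = 12120 − 40297104/4761 = 3656, so the distance is 2√914.

2√914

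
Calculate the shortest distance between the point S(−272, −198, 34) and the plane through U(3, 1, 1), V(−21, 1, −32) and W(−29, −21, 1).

UV = (−24, 0, −33) and UW = (−32, −22, 0), so a normal is n = UV × UW = (−726, 1056, 528).
n = (−726, 1056, 528); n·P − (-594) = 6930; |n| = 1386; distance = 6930/1386 = 5.

5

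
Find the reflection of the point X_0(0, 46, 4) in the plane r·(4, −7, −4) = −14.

With n = (4, −7, −4), the signed offset is (n·X_0 − (-14))/|n|² = -324/81 = -4.
X_0' = X_0 − 2t·n = (0, 46, 4) − (-8)·(4, −7, −4) = (32, −10, −28).

(32, -10, -28)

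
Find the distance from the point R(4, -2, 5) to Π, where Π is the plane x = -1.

Normal vector n = (1, 0, 0), and n·(4, -2, 5) - (-1) = 5.
|n| = √(1 + 0 + 0) = 1, so the distance is |5|/1 = 5.

5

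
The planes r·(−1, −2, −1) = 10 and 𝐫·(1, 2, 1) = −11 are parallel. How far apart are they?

Divide the second equation by -1 to match normals: −x − 2y − z = 11.
Both planes have normal n = (−1, −2, −1), |n| = √6. Any point on the first plane is at distance |11 − 10|/|n| = 1/√6 = √6/6 from the second.

√6/6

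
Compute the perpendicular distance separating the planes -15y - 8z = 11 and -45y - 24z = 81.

Divide the second equation by 3 to match normals: -15y - 8z = 27.
Both planes have normal n = (0, -15, -8), |n| = 17. Any point on the first plane is at distance |27 − 11|/|n| = 16/17 from the second.

16/17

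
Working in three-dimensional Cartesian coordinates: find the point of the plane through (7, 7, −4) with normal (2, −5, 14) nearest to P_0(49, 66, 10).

(737/15, 197/3, 164/15)

The perpendicular from P_0 has direction n = (2, −5, 14): r = (49, 66, 10) + λ(2, −5, 14).
Substitute into the plane: n·(P_0 + λn) = -77 gives -92 + 225λ = -77, so λ = 1/15.
Foot = (49, 66, 10) + (1/15)·(2, −5, 14) = (737/15, 197/3, 164/15).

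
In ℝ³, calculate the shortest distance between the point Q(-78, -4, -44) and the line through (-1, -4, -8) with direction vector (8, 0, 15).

51

Direction vector d = (8, 0, 15).
AP = (-77, 0, -36), and AP × d = (0, 867, 0).
|AP × d|² = 751689 and |d|² = 289, so the distance is √(751689/289) = √2601 = 51.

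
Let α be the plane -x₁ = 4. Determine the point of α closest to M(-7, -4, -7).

n = (-1, 0, 0), |n|² = 1, and n·M − 4 = 3.
t = 3/1 = 3, so the foot is M − t·n = (-7, -4, -7) − 3·(-1, 0, 0) = (-4, -4, -7).

(-4, -4, -7)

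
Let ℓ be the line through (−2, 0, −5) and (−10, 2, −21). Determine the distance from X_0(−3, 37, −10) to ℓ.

3√146

A direction vector is d = (−8, 2, −16).
AP = (−1, 37, −5), and AP × d = (−582, 24, 294).
|AP × d|² = 425736 and |d|² = 324, so the distance is √(425736/324) = √1314 = 3√146.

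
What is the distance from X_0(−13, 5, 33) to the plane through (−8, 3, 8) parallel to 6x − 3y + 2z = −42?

Parallel planes share the normal n = (6, −3, 2); since (−8, 3, 8) lies on the plane, its equation is 6x − 3y + 2z = -41.
Then n·(−13, 5, 33) − (−41) = 14.
|n| = √(36 + 9 + 4) = 7, so the distance is |14|/7 = 2.

2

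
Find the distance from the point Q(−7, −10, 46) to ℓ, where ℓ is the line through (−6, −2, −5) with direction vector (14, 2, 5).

Direction vector d = (14, 2, 5).
AP = (−1, −8, 51); AP·d = 225, |AP|² = 2666, |d|² = 225.
distance² = |AP|² − (AP·d)²/|d|² = 2666 − 50625/225 = 2441, so the distance is √2441.

√2441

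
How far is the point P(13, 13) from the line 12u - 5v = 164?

The normal to the line is n = (12, -5) with |n| = 13.
|n·P − 164| = |91 − 164| = 73, so the distance is 73/13.

73/13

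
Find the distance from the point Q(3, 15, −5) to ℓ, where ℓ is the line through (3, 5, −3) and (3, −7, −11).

A direction vector is d = (0, −12, −8).
AP = (0, 10, −2); AP·d = -104, |AP|² = 104, |d|² = 208.
distance² = |AP|² − (AP·d)²/|d|² = 104 − 10816/208 = 52, so the distance is 2√13.

2√13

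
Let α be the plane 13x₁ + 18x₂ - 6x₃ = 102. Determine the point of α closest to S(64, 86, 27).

n = (13, 18, -6), |n|² = 529, and n·S − 102 = 2116.
t = 2116/529 = 4, so the foot is S − t·n = (64, 86, 27) − 4·(13, 18, -6) = (12, 14, 51).

(12, 14, 51)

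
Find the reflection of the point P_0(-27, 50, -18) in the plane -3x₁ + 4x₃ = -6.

n = (-3, 0, 4), |n|² = 25, n·P_0 − (-6) = 15, so t = 15/25 = 3/5.
Foot F = P_0 − (3/5)·n = (-126/5, 50, -102/5); the reflection is 2F − P_0 = (-117/5, 50, -114/5).

(-117/5, 50, -114/5)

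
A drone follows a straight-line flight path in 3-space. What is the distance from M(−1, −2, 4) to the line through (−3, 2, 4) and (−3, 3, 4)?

A direction vector is d = (0, 1, 0).
AP = (2, −4, 0); AP·d = -4, |AP|² = 20, |d|² = 1.
distance² = |AP|² − (AP·d)²/|d|² = 20 − 16/1 = 4, so the distance is 2.

2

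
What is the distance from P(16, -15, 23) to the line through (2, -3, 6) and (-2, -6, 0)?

A direction vector is d = (-4, -3, -6).
AP = (14, -12, 17); AP·d = -122, |AP|² = 629, |d|² = 61.
distance² = |AP|² − (AP·d)²/|d|² = 629 − 14884/61 = 385, so the distance is √385.

√385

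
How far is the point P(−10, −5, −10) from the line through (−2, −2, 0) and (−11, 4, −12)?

A direction vector is d = (−9, 6, −12).
AP = (−8, −3, −10); AP·d = 174, |AP|² = 173, |d|² = 261.
distance² = |AP|² − (AP·d)²/|d|² = 173 − 30276/261 = 57, so the distance is √57.

√57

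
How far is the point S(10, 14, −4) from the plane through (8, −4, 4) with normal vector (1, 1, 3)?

The plane has equation n·(r − (8, −4, 4)) = 0, i.e. n·r = 16.
n = (1, 1, 3); n·P − 16 = -4; |n| = √11; distance = 4/√11.

4√11/11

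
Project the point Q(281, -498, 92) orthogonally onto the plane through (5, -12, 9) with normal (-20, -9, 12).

(1381/5, -12504/25, 2372/25)

The perpendicular from Q has direction n = (-20, -9, 12): r = (281, -498, 92) + μ(-20, -9, 12).
Substitute into the plane: n·(Q + μn) = 116 gives -34 + 625μ = 116, so μ = 6/25.
Foot = (281, -498, 92) + (6/25)·(-20, -9, 12) = (1381/5, -12504/25, 2372/25).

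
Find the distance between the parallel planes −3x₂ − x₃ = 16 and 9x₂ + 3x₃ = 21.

23/√10

Divide the second equation by -3 to match normals: −3x₂ − x₃ = -7.
With common normal n = (0, −3, −1) (|n| = √10), the distance is |16 − (-7)|/|n| = 23/√10 = 23√10/10.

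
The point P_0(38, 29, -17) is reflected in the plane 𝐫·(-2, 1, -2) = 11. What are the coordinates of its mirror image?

With n = (-2, 1, -2), the signed offset is (n·P_0 − 11)/|n|² = -24/9 = -8/3.
P_0' = P_0 − 2t·n = (38, 29, -17) − (-16/3)·(-2, 1, -2) = (82/3, 103/3, -83/3).

(82/3, 103/3, -83/3)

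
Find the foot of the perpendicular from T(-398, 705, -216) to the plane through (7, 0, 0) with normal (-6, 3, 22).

n = (-6, 3, 22), |n|² = 529, and n·T − (-42) = -207.
t = -207/529 = -9/23, so the foot is T − t·n = (-398, 705, -216) − (-9/23)·(-6, 3, 22) = (-9208/23, 16242/23, -4770/23).

(-9208/23, 16242/23, -4770/23)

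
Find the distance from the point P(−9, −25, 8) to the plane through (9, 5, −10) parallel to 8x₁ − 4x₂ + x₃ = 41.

2/3

Parallel planes share the normal n = (8, −4, 1); since (9, 5, −10) lies on the plane, its equation is 8x₁ − 4x₂ + x₃ = 42.
Then n·(−9, −25, 8) − 42 = −6.
|n| = √(64 + 16 + 1) = 9, so the distance is |-6|/9 = 2/3.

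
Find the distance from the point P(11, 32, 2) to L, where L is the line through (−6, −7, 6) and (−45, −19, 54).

A direction vector is d = (−39, −12, 48).
AP = (17, 39, −4), and AP × d = (1824, −660, 1317).
|AP × d|² = 5497065 and |d|² = 3969, so the distance is √(5497065/3969) = √1385.

√1385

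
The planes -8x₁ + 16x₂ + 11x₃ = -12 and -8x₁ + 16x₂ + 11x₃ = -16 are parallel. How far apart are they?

With common normal n = (-8, 16, 11) (|n| = 21), the distance is |(-12) − (-16)|/|n| = 4/21.

4/21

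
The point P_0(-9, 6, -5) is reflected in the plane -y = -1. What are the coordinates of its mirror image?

(-9, -4, -5)

n = (0, -1, 0), |n|² = 1, n·P_0 − (-1) = -5, so t = -5/1 = -5.
Foot F = P_0 − (-5)·n = (-9, 1, -5); the reflection is 2F − P_0 = (-9, -4, -5).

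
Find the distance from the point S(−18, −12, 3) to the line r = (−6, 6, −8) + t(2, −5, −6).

Direction vector d = (2, −5, −6).
AP = (−12, −18, 11), and AP × d = (163, −50, 96).
|AP × d|² = 38285 and |d|² = 65, so the distance is √(38285/65) = √589.

√589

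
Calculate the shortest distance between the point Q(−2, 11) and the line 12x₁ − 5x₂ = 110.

d = |12·(-2) + (-5)·11 − 110| / √(144 + 25) = |-189|/13 = 189/13.

189/13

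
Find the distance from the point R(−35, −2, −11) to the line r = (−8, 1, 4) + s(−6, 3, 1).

3√61

Direction vector d = (−6, 3, 1).
AP = (−27, −3, −15), and AP × d = (42, 117, −99).
|AP × d|² = 25254 and |d|² = 46, so the distance is √(25254/46) = √549 = 3√61.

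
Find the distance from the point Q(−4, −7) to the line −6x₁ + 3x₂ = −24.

d = |(-6)·(-4) + 3·(-7) − (-24)| / √(36 + 9) = |27|/(3√5) = 9/√5.

9√5/5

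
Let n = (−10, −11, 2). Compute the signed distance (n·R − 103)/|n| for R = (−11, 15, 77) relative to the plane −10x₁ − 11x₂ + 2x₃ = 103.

-4/15

n·R − 103 = -4.
|n| = 15, so the signed distance is -4/15.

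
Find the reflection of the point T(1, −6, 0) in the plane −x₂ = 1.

With n = (0, −1, 0), the signed offset is (n·T − 1)/|n|² = 5/1 = 5.
T' = T − 2t·n = (1, −6, 0) − 10·(0, −1, 0) = (1, 4, 0).

(1, 4, 0)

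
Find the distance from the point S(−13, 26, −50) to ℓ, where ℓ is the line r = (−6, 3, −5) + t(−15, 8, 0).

Direction vector d = (−15, 8, 0).
AP = (−7, 23, −45); AP·d = 289, |AP|² = 2603, |d|² = 289.
distance² = |AP|² − (AP·d)²/|d|² = 2603 − 83521/289 = 2314, so the distance is √2314.

√2314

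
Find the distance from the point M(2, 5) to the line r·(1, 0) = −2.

d = |1·2 + 0·5 − (-2)| / √(1 + 0) = |4|/1 = 4.

4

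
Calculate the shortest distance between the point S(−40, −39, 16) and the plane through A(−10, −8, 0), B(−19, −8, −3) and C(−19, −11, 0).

15/√19

AB = (−9, 0, −3) and AC = (−9, −3, 0), so a normal is n = AB × AC = (−9, 27, 27).
Then n·(−40, −39, 16) − (−126) = −135.
|n| = √(81 + 729 + 729) = 9√19, so the distance is |-135|/(9√19) = 15/√19.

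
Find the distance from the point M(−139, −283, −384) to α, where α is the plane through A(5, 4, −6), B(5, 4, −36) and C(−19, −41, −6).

8

AB = (0, 0, −30) and AC = (−24, −45, 0), so a normal is n = AB × AC = (−1350, 720, 0).
d = |(-1350)·(-139) + 720·(-283) − (-3870)| / √(1822500 + 518400 + 0) = |-12240| / 1530 = 8.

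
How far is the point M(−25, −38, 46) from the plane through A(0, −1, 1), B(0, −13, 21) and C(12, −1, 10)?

1

AB = (0, −12, 20) and AC = (12, 0, 9), so a normal is n = AB × AC = (−108, 240, 144).
d = |(-108)·(-25) + 240·(-38) + 144·46 − (-96)| / √(11664 + 57600 + 20736) = |300| / 300 = 1.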